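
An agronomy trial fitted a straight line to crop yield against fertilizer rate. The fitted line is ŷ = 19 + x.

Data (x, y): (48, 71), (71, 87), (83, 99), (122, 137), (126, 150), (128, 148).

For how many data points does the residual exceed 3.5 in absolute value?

x=48: ŷ = 19 + 48 = 67; e = 71 − 67 = 4
x=71: ŷ = 19 + 71 = 90; e = 87 − 90 = -3
x=83: ŷ = 19 + 83 = 102; e = 99 − 102 = -3
x=122: ŷ = 19 + 122 = 141; e = 137 − 141 = -4
x=126: ŷ = 19 + 126 = 145; e = 150 − 145 = 5
x=128: ŷ = 19 + 128 = 147; e = 148 − 147 = 1
|e| > 3.5: x=48 (|e|=4), x=122 (|e|=4), x=126 (|e|=5) → 3

3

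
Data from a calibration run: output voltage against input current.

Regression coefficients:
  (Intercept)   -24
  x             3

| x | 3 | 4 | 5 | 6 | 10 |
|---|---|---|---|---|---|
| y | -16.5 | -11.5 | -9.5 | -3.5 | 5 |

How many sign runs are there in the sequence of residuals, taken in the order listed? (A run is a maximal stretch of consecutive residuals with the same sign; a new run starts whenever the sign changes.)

x=3: ŷ = -24 + 3·3 = -15; e = -16.5 − (-15) = -1.5
x=4: ŷ = -24 + 3·4 = -12; e = -11.5 − (-12) = 0.5
x=5: ŷ = -24 + 3·5 = -9; e = -9.5 − (-9) = -0.5
x=6: ŷ = -24 + 3·6 = -6; e = -3.5 − (-6) = 2.5
x=10: ŷ = -24 + 3·10 = 6; e = 5 − 6 = -1
Signs: − + − + −
Runs: −×1, +×1, −×1, +×1, −×1 → 5

5 runs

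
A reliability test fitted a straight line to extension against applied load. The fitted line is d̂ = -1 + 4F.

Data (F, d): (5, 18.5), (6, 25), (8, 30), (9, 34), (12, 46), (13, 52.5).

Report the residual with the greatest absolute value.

F=5: d̂ = -1 + 4·5 = 19; e = 18.5 − 19 = -0.5
F=6: d̂ = -1 + 4·6 = 23; e = 25 − 23 = 2
F=8: d̂ = -1 + 4·8 = 31; e = 30 − 31 = -1
F=9: d̂ = -1 + 4·9 = 35; e = 34 − 35 = -1
F=12: d̂ = -1 + 4·12 = 47; e = 46 − 47 = -1
F=13: d̂ = -1 + 4·13 = 51; e = 52.5 − 51 = 1.5
Largest |e| is 2 at F = 6, residual 2.

e = 2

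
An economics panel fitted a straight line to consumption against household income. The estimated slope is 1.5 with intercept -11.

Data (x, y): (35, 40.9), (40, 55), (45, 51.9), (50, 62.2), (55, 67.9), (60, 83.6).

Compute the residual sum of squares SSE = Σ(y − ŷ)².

x=35: ŷ = -11 + 1.5·35 = 41.5; e = 40.9 − 41.5 = -0.6
x=40: ŷ = -11 + 1.5·40 = 49; e = 55 − 49 = 6
x=45: ŷ = -11 + 1.5·45 = 56.5; e = 51.9 − 56.5 = -4.6
x=50: ŷ = -11 + 1.5·50 = 64; e = 62.2 − 64 = -1.8
x=55: ŷ = -11 + 1.5·55 = 71.5; e = 67.9 − 71.5 = -3.6
x=60: ŷ = -11 + 1.5·60 = 79; e = 83.6 − 79 = 4.6
SSE = 0.36 + 36 + 21.16 + 3.24 + 12.96 + 21.16 = 94.88

SSE = 94.88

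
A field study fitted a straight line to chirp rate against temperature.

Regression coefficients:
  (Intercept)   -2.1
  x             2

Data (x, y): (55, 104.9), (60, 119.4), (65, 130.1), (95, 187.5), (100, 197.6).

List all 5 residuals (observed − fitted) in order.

x=55: ŷ = -2.1 + 2·55 = 107.9; r = 104.9 − 107.9 = -3
x=60: ŷ = -2.1 + 2·60 = 117.9; r = 119.4 − 117.9 = 1.5
x=65: ŷ = -2.1 + 2·65 = 127.9; r = 130.1 − 127.9 = 2.2
x=95: ŷ = -2.1 + 2·95 = 187.9; r = 187.5 − 187.9 = -0.4
x=100: ŷ = -2.1 + 2·100 = 197.9; r = 197.6 − 197.9 = -0.3

-3, 1.5, 2.2, -0.4, -0.3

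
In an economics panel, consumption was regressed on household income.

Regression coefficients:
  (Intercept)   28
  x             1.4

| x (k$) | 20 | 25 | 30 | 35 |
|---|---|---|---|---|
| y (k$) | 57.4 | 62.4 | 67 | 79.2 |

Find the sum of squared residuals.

SSE = 16.16

x=20: ŷ = 28 + 1.4·20 = 56; e = 57.4 − 56 = 1.4
x=25: ŷ = 28 + 1.4·25 = 63; e = 62.4 − 63 = -0.6
x=30: ŷ = 28 + 1.4·30 = 70; e = 67 − 70 = -3
x=35: ŷ = 28 + 1.4·35 = 77; e = 79.2 − 77 = 2.2
SSE = 1.96 + 0.36 + 9 + 4.84 = 16.16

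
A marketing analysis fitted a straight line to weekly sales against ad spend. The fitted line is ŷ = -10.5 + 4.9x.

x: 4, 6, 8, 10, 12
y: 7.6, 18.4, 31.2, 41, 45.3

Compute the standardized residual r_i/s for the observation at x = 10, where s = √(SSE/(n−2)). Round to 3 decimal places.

x=4: ŷ = -10.5 + 4.9·4 = 9.1; r = 7.6 − 9.1 = -1.5
x=6: ŷ = -10.5 + 4.9·6 = 18.9; r = 18.4 − 18.9 = -0.5
x=8: ŷ = -10.5 + 4.9·8 = 28.7; r = 31.2 − 28.7 = 2.5
x=10: ŷ = -10.5 + 4.9·10 = 38.5; r = 41 − 38.5 = 2.5
x=12: ŷ = -10.5 + 4.9·12 = 48.3; r = 45.3 − 48.3 = -3
SSE = 2.25 + 0.25 + 6.25 + 6.25 + 9 = 24
s = √(24/3) = 2.82843
r/s = 2.5 / 2.82843 = 0.884

0.884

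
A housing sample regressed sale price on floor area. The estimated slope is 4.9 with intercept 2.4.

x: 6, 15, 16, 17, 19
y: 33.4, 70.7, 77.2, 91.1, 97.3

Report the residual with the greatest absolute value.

x=6: ŷ = 2.4 + 4.9·6 = 31.8; r = 33.4 − 31.8 = 1.6
x=15: ŷ = 2.4 + 4.9·15 = 75.9; r = 70.7 − 75.9 = -5.2
x=16: ŷ = 2.4 + 4.9·16 = 80.8; r = 77.2 − 80.8 = -3.6
x=17: ŷ = 2.4 + 4.9·17 = 85.7; r = 91.1 − 85.7 = 5.4
x=19: ŷ = 2.4 + 4.9·19 = 95.5; r = 97.3 − 95.5 = 1.8
Largest |r| is 5.4 at x = 17, residual 5.4.

r = 5.4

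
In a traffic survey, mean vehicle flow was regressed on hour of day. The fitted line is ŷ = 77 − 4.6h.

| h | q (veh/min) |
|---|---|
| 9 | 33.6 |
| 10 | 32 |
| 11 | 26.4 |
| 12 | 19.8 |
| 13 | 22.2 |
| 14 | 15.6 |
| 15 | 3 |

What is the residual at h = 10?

e = 1

ŷ = 77 − 4.6·10 = 31
e = 32 − 31 = 1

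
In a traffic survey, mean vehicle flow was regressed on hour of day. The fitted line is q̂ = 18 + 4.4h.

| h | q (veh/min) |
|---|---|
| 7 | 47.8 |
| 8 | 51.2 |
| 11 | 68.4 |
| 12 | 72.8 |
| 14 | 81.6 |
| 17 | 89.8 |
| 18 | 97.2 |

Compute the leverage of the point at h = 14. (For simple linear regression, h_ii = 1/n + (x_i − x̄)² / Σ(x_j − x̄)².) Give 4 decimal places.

h̄ = (7 + 8 + 11 + 12 + 14 + 17 + 18)/7 = 12.4286
Σ(h − h̄)² = 29.4694 + 19.6122 + 2.04082 + 0.183673 + 2.46939 + 20.898 + 31.0408 = 105.714
h = 1/7 + (1.57143)²/105.714 = 0.142857 + 0.0233591 = 0.1662

h = 0.1662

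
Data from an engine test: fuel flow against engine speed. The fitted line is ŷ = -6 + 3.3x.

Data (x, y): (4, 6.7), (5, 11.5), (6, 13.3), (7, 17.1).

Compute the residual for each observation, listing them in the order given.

-0.5, 1, -0.5, 0

x=4: ŷ = -6 + 3.3·4 = 7.2; r = 6.7 − 7.2 = -0.5
x=5: ŷ = -6 + 3.3·5 = 10.5; r = 11.5 − 10.5 = 1
x=6: ŷ = -6 + 3.3·6 = 13.8; r = 13.3 − 13.8 = -0.5
x=7: ŷ = -6 + 3.3·7 = 17.1; r = 17.1 − 17.1 = 0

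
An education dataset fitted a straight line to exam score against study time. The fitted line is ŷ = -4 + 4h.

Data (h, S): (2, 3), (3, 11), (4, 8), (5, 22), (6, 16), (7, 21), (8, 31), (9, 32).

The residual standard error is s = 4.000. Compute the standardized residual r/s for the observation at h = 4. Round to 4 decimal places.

-1.0000

ŷ = -4 + 4·4 = 12
r = 8 − 12 = -4
r/s = -4 / 4.000 = -1.0000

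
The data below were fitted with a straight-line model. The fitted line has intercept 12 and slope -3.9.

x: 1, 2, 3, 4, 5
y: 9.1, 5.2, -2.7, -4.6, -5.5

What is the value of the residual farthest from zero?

x=1: ŷ = 12 − 3.9·1 = 8.1; e = 9.1 − 8.1 = 1
x=2: ŷ = 12 − 3.9·2 = 4.2; e = 5.2 − 4.2 = 1
x=3: ŷ = 12 − 3.9·3 = 0.3; e = -2.7 − 0.3 = -3
x=4: ŷ = 12 − 3.9·4 = -3.6; e = -4.6 − (-3.6) = -1
x=5: ŷ = 12 − 3.9·5 = -7.5; e = -5.5 − (-7.5) = 2
Largest |e| is 3 at x = 3, residual -3.

e = -3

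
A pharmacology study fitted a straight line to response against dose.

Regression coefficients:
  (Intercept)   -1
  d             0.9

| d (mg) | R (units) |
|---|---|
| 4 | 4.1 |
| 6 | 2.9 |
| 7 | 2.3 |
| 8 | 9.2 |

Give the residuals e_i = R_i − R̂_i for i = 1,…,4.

1.5, -1.5, -3, 3

d=4: R̂ = -1 + 0.9·4 = 2.6; e = 4.1 − 2.6 = 1.5
d=6: R̂ = -1 + 0.9·6 = 4.4; e = 2.9 − 4.4 = -1.5
d=7: R̂ = -1 + 0.9·7 = 5.3; e = 2.3 − 5.3 = -3
d=8: R̂ = -1 + 0.9·8 = 6.2; e = 9.2 − 6.2 = 3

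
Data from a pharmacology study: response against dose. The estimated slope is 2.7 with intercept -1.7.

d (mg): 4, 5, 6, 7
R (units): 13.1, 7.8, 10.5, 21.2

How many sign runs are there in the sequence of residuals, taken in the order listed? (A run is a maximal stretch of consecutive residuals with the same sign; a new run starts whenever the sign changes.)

3 runs

d=4: R̂ = -1.7 + 2.7·4 = 9.1; e = 13.1 − 9.1 = 4
d=5: R̂ = -1.7 + 2.7·5 = 11.8; e = 7.8 − 11.8 = -4
d=6: R̂ = -1.7 + 2.7·6 = 14.5; e = 10.5 − 14.5 = -4
d=7: R̂ = -1.7 + 2.7·7 = 17.2; e = 21.2 − 17.2 = 4
Signs: + − − +
Runs: +×1, −×2, +×1 → 3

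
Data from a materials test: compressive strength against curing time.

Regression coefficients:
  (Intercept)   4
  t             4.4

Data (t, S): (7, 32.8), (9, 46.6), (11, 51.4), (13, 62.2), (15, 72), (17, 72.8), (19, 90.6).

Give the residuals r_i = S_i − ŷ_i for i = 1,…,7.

-2, 3, -1, 1, 2, -6, 3

t=7: ŷ = 4 + 4.4·7 = 34.8; r = 32.8 − 34.8 = -2
t=9: ŷ = 4 + 4.4·9 = 43.6; r = 46.6 − 43.6 = 3
t=11: ŷ = 4 + 4.4·11 = 52.4; r = 51.4 − 52.4 = -1
t=13: ŷ = 4 + 4.4·13 = 61.2; r = 62.2 − 61.2 = 1
t=15: ŷ = 4 + 4.4·15 = 70; r = 72 − 70 = 2
t=17: ŷ = 4 + 4.4·17 = 78.8; r = 72.8 − 78.8 = -6
t=19: ŷ = 4 + 4.4·19 = 87.6; r = 90.6 − 87.6 = 3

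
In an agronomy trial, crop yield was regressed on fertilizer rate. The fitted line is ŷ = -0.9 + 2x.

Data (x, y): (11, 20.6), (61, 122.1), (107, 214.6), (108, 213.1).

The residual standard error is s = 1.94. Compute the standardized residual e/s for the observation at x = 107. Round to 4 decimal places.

ŷ = -0.9 + 2·107 = 213.1
e = 214.6 − 213.1 = 1.5
e/s = 1.5 / 1.94 = 0.7732

0.7732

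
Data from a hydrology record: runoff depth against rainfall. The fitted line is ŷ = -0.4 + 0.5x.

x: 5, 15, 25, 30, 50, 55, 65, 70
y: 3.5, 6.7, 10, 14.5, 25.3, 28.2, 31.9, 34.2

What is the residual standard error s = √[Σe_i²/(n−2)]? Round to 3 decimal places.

s = 1.186

x=5: ŷ = -0.4 + 0.5·5 = 2.1; e = 3.5 − 2.1 = 1.4
x=15: ŷ = -0.4 + 0.5·15 = 7.1; e = 6.7 − 7.1 = -0.4
x=25: ŷ = -0.4 + 0.5·25 = 12.1; e = 10 − 12.1 = -2.1
x=30: ŷ = -0.4 + 0.5·30 = 14.6; e = 14.5 − 14.6 = -0.1
x=50: ŷ = -0.4 + 0.5·50 = 24.6; e = 25.3 − 24.6 = 0.7
x=55: ŷ = -0.4 + 0.5·55 = 27.1; e = 28.2 − 27.1 = 1.1
x=65: ŷ = -0.4 + 0.5·65 = 32.1; e = 31.9 − 32.1 = -0.2
x=70: ŷ = -0.4 + 0.5·70 = 34.6; e = 34.2 − 34.6 = -0.4
SSE = 1.96 + 0.16 + 4.41 + 0.01 + 0.49 + 1.21 + 0.04 + 0.16 = 8.44
s = √(8.44/6) = √1.40667 ≈ 1.186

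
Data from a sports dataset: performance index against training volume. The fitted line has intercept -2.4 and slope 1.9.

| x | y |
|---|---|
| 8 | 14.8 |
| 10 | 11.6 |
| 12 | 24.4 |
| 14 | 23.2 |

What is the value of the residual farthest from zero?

x=8: ŷ = -2.4 + 1.9·8 = 12.8; e = 14.8 − 12.8 = 2
x=10: ŷ = -2.4 + 1.9·10 = 16.6; e = 11.6 − 16.6 = -5
x=12: ŷ = -2.4 + 1.9·12 = 20.4; e = 24.4 − 20.4 = 4
x=14: ŷ = -2.4 + 1.9·14 = 24.2; e = 23.2 − 24.2 = -1
Largest |e| is 5 at x = 10, residual -5.

e = -5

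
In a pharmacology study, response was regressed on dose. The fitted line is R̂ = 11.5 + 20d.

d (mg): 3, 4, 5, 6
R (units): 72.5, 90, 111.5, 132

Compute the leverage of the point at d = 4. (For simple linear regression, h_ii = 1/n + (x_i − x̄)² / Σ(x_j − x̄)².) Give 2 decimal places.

d̄ = (3 + 4 + 5 + 6)/4 = 4.5
Σ(d − d̄)² = 2.25 + 0.25 + 0.25 + 2.25 = 5
h = 1/4 + (-0.5)²/5 = 0.25 + 0.05 = 0.30

h = 0.30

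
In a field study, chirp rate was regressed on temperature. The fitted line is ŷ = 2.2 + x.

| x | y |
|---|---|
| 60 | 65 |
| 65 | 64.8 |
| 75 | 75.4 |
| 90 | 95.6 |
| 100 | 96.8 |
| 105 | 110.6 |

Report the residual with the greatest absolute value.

e = -5.4

x=60: ŷ = 2.2 + 60 = 62.2; e = 65 − 62.2 = 2.8
x=65: ŷ = 2.2 + 65 = 67.2; e = 64.8 − 67.2 = -2.4
x=75: ŷ = 2.2 + 75 = 77.2; e = 75.4 − 77.2 = -1.8
x=90: ŷ = 2.2 + 90 = 92.2; e = 95.6 − 92.2 = 3.4
x=100: ŷ = 2.2 + 100 = 102.2; e = 96.8 − 102.2 = -5.4
x=105: ŷ = 2.2 + 105 = 107.2; e = 110.6 − 107.2 = 3.4
Largest |e| is 5.4 at x = 100, residual -5.4.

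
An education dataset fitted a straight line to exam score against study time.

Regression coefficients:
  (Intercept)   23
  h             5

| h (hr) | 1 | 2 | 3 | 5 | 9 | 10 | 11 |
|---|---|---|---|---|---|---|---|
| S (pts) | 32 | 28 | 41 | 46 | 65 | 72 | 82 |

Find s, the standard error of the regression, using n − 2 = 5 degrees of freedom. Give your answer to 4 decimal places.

h=1: Ŝ = 23 + 5·1 = 28; e = 32 − 28 = 4
h=2: Ŝ = 23 + 5·2 = 33; e = 28 − 33 = -5
h=3: Ŝ = 23 + 5·3 = 38; e = 41 − 38 = 3
h=5: Ŝ = 23 + 5·5 = 48; e = 46 − 48 = -2
h=9: Ŝ = 23 + 5·9 = 68; e = 65 − 68 = -3
h=10: Ŝ = 23 + 5·10 = 73; e = 72 − 73 = -1
h=11: Ŝ = 23 + 5·11 = 78; e = 82 − 78 = 4
SSE = 16 + 25 + 9 + 4 + 9 + 1 + 16 = 80
s = √(80/5) = √16 ≈ 4.0000

s = 4.0000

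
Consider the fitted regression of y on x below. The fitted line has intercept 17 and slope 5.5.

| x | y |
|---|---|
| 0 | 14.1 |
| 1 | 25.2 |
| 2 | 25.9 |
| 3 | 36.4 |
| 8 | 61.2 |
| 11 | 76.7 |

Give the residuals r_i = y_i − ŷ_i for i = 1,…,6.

-2.9, 2.7, -2.1, 2.9, 0.2, -0.8

x=0: ŷ = 17 + 5.5·0 = 17; r = 14.1 − 17 = -2.9
x=1: ŷ = 17 + 5.5·1 = 22.5; r = 25.2 − 22.5 = 2.7
x=2: ŷ = 17 + 5.5·2 = 28; r = 25.9 − 28 = -2.1
x=3: ŷ = 17 + 5.5·3 = 33.5; r = 36.4 − 33.5 = 2.9
x=8: ŷ = 17 + 5.5·8 = 61; r = 61.2 − 61 = 0.2
x=11: ŷ = 17 + 5.5·11 = 77.5; r = 76.7 − 77.5 = -0.8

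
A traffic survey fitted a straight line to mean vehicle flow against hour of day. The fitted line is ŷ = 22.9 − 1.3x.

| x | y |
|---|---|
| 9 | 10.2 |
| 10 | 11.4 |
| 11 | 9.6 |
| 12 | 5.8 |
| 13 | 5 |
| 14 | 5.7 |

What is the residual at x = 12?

ŷ = 22.9 − 1.3·12 = 7.3
e = 5.8 − 7.3 = -1.5

e = -1.5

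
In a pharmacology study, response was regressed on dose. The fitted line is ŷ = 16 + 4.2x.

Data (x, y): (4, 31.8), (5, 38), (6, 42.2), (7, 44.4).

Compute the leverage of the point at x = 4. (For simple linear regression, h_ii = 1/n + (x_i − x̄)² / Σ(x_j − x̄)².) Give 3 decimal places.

x̄ = (4 + 5 + 6 + 7)/4 = 5.5
Σ(x − x̄)² = 2.25 + 0.25 + 0.25 + 2.25 = 5
h = 1/4 + (-1.5)²/5 = 0.25 + 0.45 = 0.700

h = 0.700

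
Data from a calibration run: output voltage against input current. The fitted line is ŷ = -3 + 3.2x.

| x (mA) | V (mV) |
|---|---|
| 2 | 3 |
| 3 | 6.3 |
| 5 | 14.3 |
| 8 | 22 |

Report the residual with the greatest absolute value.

e = 1.3

x=2: ŷ = -3 + 3.2·2 = 3.4; e = 3 − 3.4 = -0.4
x=3: ŷ = -3 + 3.2·3 = 6.6; e = 6.3 − 6.6 = -0.3
x=5: ŷ = -3 + 3.2·5 = 13; e = 14.3 − 13 = 1.3
x=8: ŷ = -3 + 3.2·8 = 22.6; e = 22 − 22.6 = -0.6
Largest |e| is 1.3 at x = 5, residual 1.3.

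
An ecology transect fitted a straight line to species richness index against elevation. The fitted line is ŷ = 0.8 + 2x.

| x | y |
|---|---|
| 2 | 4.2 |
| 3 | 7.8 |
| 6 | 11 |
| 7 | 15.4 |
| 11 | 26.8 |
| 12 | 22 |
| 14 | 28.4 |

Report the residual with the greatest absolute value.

x=2: ŷ = 0.8 + 2·2 = 4.8; e = 4.2 − 4.8 = -0.6
x=3: ŷ = 0.8 + 2·3 = 6.8; e = 7.8 − 6.8 = 1
x=6: ŷ = 0.8 + 2·6 = 12.8; e = 11 − 12.8 = -1.8
x=7: ŷ = 0.8 + 2·7 = 14.8; e = 15.4 − 14.8 = 0.6
x=11: ŷ = 0.8 + 2·11 = 22.8; e = 26.8 − 22.8 = 4
x=12: ŷ = 0.8 + 2·12 = 24.8; e = 22 − 24.8 = -2.8
x=14: ŷ = 0.8 + 2·14 = 28.8; e = 28.4 − 28.8 = -0.4
Largest |e| is 4 at x = 11, residual 4.

e = 4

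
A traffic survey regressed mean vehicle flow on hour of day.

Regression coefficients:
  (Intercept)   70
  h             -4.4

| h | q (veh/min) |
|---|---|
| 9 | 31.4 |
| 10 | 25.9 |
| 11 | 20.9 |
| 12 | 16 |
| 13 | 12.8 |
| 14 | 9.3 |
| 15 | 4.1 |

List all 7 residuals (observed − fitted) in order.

h=9: ŷ = 70 − 4.4·9 = 30.4; r = 31.4 − 30.4 = 1
h=10: ŷ = 70 − 4.4·10 = 26; r = 25.9 − 26 = -0.1
h=11: ŷ = 70 − 4.4·11 = 21.6; r = 20.9 − 21.6 = -0.7
h=12: ŷ = 70 − 4.4·12 = 17.2; r = 16 − 17.2 = -1.2
h=13: ŷ = 70 − 4.4·13 = 12.8; r = 12.8 − 12.8 = 0
h=14: ŷ = 70 − 4.4·14 = 8.4; r = 9.3 − 8.4 = 0.9
h=15: ŷ = 70 − 4.4·15 = 4; r = 4.1 − 4 = 0.1

1, -0.1, -0.7, -1.2, 0, 0.9, 0.1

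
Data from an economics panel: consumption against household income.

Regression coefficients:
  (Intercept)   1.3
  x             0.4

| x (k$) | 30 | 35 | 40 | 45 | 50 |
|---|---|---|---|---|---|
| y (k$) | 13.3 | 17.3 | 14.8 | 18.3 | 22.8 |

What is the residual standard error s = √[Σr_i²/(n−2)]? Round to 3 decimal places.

x=30: ŷ = 1.3 + 0.4·30 = 13.3; r = 13.3 − 13.3 = 0
x=35: ŷ = 1.3 + 0.4·35 = 15.3; r = 17.3 − 15.3 = 2
x=40: ŷ = 1.3 + 0.4·40 = 17.3; r = 14.8 − 17.3 = -2.5
x=45: ŷ = 1.3 + 0.4·45 = 19.3; r = 18.3 − 19.3 = -1
x=50: ŷ = 1.3 + 0.4·50 = 21.3; r = 22.8 − 21.3 = 1.5
SSE = 0 + 4 + 6.25 + 1 + 2.25 = 13.5
s = √(13.5/3) = √4.5 ≈ 2.121

s = 2.121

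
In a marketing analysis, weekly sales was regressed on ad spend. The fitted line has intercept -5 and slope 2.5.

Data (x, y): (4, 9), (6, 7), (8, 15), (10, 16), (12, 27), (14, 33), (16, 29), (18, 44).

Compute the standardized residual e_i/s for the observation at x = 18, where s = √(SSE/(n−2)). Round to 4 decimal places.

x=4: ŷ = -5 + 2.5·4 = 5; e = 9 − 5 = 4
x=6: ŷ = -5 + 2.5·6 = 10; e = 7 − 10 = -3
x=8: ŷ = -5 + 2.5·8 = 15; e = 15 − 15 = 0
x=10: ŷ = -5 + 2.5·10 = 20; e = 16 − 20 = -4
x=12: ŷ = -5 + 2.5·12 = 25; e = 27 − 25 = 2
x=14: ŷ = -5 + 2.5·14 = 30; e = 33 − 30 = 3
x=16: ŷ = -5 + 2.5·16 = 35; e = 29 − 35 = -6
x=18: ŷ = -5 + 2.5·18 = 40; e = 44 − 40 = 4
SSE = 16 + 9 + 0 + 16 + 4 + 9 + 36 + 16 = 106
s = √(106/6) = 4.20317
e/s = 4 / 4.20317 = 0.9517

0.9517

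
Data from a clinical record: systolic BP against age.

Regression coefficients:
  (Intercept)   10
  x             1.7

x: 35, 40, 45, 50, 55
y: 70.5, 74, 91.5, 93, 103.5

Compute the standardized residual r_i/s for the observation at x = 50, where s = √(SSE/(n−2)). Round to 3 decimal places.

x=35: ŷ = 10 + 1.7·35 = 69.5; r = 70.5 − 69.5 = 1
x=40: ŷ = 10 + 1.7·40 = 78; r = 74 − 78 = -4
x=45: ŷ = 10 + 1.7·45 = 86.5; r = 91.5 − 86.5 = 5
x=50: ŷ = 10 + 1.7·50 = 95; r = 93 − 95 = -2
x=55: ŷ = 10 + 1.7·55 = 103.5; r = 103.5 − 103.5 = 0
SSE = 1 + 16 + 25 + 4 + 0 = 46
s = √(46/3) = 3.91578
r/s = -2 / 3.91578 = -0.511

-0.511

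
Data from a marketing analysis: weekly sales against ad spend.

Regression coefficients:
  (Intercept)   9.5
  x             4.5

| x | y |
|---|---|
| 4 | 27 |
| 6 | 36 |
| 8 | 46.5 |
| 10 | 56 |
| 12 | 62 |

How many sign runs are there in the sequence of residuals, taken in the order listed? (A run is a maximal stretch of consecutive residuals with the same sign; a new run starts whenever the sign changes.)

x=4: ŷ = 9.5 + 4.5·4 = 27.5; r = 27 − 27.5 = -0.5
x=6: ŷ = 9.5 + 4.5·6 = 36.5; r = 36 − 36.5 = -0.5
x=8: ŷ = 9.5 + 4.5·8 = 45.5; r = 46.5 − 45.5 = 1
x=10: ŷ = 9.5 + 4.5·10 = 54.5; r = 56 − 54.5 = 1.5
x=12: ŷ = 9.5 + 4.5·12 = 63.5; r = 62 − 63.5 = -1.5
Signs: − − + + −
Runs: −×2, +×2, −×1 → 3

3 runs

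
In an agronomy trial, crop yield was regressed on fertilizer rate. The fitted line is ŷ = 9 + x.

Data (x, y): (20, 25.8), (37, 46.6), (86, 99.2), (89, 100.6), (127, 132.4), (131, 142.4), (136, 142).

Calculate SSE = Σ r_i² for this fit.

x=20: ŷ = 9 + 20 = 29; r = 25.8 − 29 = -3.2
x=37: ŷ = 9 + 37 = 46; r = 46.6 − 46 = 0.6
x=86: ŷ = 9 + 86 = 95; r = 99.2 − 95 = 4.2
x=89: ŷ = 9 + 89 = 98; r = 100.6 − 98 = 2.6
x=127: ŷ = 9 + 127 = 136; r = 132.4 − 136 = -3.6
x=131: ŷ = 9 + 131 = 140; r = 142.4 − 140 = 2.4
x=136: ŷ = 9 + 136 = 145; r = 142 − 145 = -3
SSE = 10.24 + 0.36 + 17.64 + 6.76 + 12.96 + 5.76 + 9 = 62.72

SSE = 62.72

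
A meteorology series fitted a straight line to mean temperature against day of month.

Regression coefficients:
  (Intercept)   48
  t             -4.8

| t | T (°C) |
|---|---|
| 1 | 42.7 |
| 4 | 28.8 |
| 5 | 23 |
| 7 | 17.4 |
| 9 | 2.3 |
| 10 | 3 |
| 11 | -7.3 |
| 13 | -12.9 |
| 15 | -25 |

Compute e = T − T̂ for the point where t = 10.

T̂ = 48 − 4.8·10 = 0
e = 3 − 0 = 3

e = 3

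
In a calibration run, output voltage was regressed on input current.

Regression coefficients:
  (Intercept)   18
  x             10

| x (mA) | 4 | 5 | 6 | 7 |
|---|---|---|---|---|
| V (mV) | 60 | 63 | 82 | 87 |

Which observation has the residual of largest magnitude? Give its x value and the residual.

x = 5, r = -5

x=4: V̂ = 18 + 10·4 = 58; r = 60 − 58 = 2
x=5: V̂ = 18 + 10·5 = 68; r = 63 − 68 = -5
x=6: V̂ = 18 + 10·6 = 78; r = 82 − 78 = 4
x=7: V̂ = 18 + 10·7 = 88; r = 87 − 88 = -1
Largest |r| is 5 at x = 5, residual -5.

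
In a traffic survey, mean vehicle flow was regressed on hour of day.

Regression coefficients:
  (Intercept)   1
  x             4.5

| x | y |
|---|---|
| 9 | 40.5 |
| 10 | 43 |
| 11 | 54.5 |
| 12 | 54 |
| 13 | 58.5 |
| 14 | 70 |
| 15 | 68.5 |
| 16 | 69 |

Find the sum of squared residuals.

SSE = 80

x=9: ŷ = 1 + 4.5·9 = 41.5; e = 40.5 − 41.5 = -1
x=10: ŷ = 1 + 4.5·10 = 46; e = 43 − 46 = -3
x=11: ŷ = 1 + 4.5·11 = 50.5; e = 54.5 − 50.5 = 4
x=12: ŷ = 1 + 4.5·12 = 55; e = 54 − 55 = -1
x=13: ŷ = 1 + 4.5·13 = 59.5; e = 58.5 − 59.5 = -1
x=14: ŷ = 1 + 4.5·14 = 64; e = 70 − 64 = 6
x=15: ŷ = 1 + 4.5·15 = 68.5; e = 68.5 − 68.5 = 0
x=16: ŷ = 1 + 4.5·16 = 73; e = 69 − 73 = -4
SSE = 1 + 9 + 16 + 1 + 1 + 36 + 0 + 16 = 80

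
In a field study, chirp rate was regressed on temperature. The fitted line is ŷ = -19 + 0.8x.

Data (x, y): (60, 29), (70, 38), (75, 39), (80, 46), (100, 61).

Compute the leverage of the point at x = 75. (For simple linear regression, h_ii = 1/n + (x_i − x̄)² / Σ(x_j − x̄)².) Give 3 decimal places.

x̄ = (60 + 70 + 75 + 80 + 100)/5 = 77
Σ(x − x̄)² = 289 + 49 + 4 + 9 + 529 = 880
h = 1/5 + (-2)²/880 = 0.2 + 0.00454545 = 0.205

h = 0.205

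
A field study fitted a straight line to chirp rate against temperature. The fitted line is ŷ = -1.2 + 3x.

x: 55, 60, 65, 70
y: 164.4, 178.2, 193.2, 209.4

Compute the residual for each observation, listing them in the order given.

0.6, -0.6, -0.6, 0.6

x=55: ŷ = -1.2 + 3·55 = 163.8; e = 164.4 − 163.8 = 0.6
x=60: ŷ = -1.2 + 3·60 = 178.8; e = 178.2 − 178.8 = -0.6
x=65: ŷ = -1.2 + 3·65 = 193.8; e = 193.2 − 193.8 = -0.6
x=70: ŷ = -1.2 + 3·70 = 208.8; e = 209.4 − 208.8 = 0.6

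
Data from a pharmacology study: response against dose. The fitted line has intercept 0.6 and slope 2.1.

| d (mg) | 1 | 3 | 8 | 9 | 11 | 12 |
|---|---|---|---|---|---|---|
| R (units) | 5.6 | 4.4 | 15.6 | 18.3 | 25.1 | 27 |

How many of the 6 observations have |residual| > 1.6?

d=1: ŷ = 0.6 + 2.1·1 = 2.7; e = 5.6 − 2.7 = 2.9
d=3: ŷ = 0.6 + 2.1·3 = 6.9; e = 4.4 − 6.9 = -2.5
d=8: ŷ = 0.6 + 2.1·8 = 17.4; e = 15.6 − 17.4 = -1.8
d=9: ŷ = 0.6 + 2.1·9 = 19.5; e = 18.3 − 19.5 = -1.2
d=11: ŷ = 0.6 + 2.1·11 = 23.7; e = 25.1 − 23.7 = 1.4
d=12: ŷ = 0.6 + 2.1·12 = 25.8; e = 27 − 25.8 = 1.2
|e| > 1.6: d=1 (|e|=2.9), d=3 (|e|=2.5), d=8 (|e|=1.8) → 3

3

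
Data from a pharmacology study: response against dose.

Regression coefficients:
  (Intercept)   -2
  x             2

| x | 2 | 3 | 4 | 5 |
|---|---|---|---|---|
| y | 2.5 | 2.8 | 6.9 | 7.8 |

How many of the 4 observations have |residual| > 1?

1

x=2: ŷ = -2 + 2·2 = 2; e = 2.5 − 2 = 0.5
x=3: ŷ = -2 + 2·3 = 4; e = 2.8 − 4 = -1.2
x=4: ŷ = -2 + 2·4 = 6; e = 6.9 − 6 = 0.9
x=5: ŷ = -2 + 2·5 = 8; e = 7.8 − 8 = -0.2
|e| > 1: x=3 (|e|=1.2) → 1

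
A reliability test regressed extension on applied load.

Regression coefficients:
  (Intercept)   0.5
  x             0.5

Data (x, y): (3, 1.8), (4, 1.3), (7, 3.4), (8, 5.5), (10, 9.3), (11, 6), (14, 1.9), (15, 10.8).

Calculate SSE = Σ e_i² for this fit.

SSE = 56.48

x=3: ŷ = 0.5 + 0.5·3 = 2; e = 1.8 − 2 = -0.2
x=4: ŷ = 0.5 + 0.5·4 = 2.5; e = 1.3 − 2.5 = -1.2
x=7: ŷ = 0.5 + 0.5·7 = 4; e = 3.4 − 4 = -0.6
x=8: ŷ = 0.5 + 0.5·8 = 4.5; e = 5.5 − 4.5 = 1
x=10: ŷ = 0.5 + 0.5·10 = 5.5; e = 9.3 − 5.5 = 3.8
x=11: ŷ = 0.5 + 0.5·11 = 6; e = 6 − 6 = 0
x=14: ŷ = 0.5 + 0.5·14 = 7.5; e = 1.9 − 7.5 = -5.6
x=15: ŷ = 0.5 + 0.5·15 = 8; e = 10.8 − 8 = 2.8
SSE = 0.04 + 1.44 + 0.36 + 1 + 14.44 + 0 + 31.36 + 7.84 = 56.48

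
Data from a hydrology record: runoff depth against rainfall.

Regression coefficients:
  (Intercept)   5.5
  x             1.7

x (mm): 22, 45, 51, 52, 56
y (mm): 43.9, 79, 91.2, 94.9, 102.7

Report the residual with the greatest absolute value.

x=22: ŷ = 5.5 + 1.7·22 = 42.9; r = 43.9 − 42.9 = 1
x=45: ŷ = 5.5 + 1.7·45 = 82; r = 79 − 82 = -3
x=51: ŷ = 5.5 + 1.7·51 = 92.2; r = 91.2 − 92.2 = -1
x=52: ŷ = 5.5 + 1.7·52 = 93.9; r = 94.9 − 93.9 = 1
x=56: ŷ = 5.5 + 1.7·56 = 100.7; r = 102.7 − 100.7 = 2
Largest |r| is 3 at x = 45, residual -3.

r = -3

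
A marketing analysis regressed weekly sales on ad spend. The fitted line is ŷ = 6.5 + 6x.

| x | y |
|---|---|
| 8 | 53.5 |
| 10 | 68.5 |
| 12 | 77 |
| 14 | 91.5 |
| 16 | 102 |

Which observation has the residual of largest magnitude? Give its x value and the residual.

x = 10, e = 2

x=8: ŷ = 6.5 + 6·8 = 54.5; e = 53.5 − 54.5 = -1
x=10: ŷ = 6.5 + 6·10 = 66.5; e = 68.5 − 66.5 = 2
x=12: ŷ = 6.5 + 6·12 = 78.5; e = 77 − 78.5 = -1.5
x=14: ŷ = 6.5 + 6·14 = 90.5; e = 91.5 − 90.5 = 1
x=16: ŷ = 6.5 + 6·16 = 102.5; e = 102 − 102.5 = -0.5
Largest |e| is 2 at x = 10, residual 2.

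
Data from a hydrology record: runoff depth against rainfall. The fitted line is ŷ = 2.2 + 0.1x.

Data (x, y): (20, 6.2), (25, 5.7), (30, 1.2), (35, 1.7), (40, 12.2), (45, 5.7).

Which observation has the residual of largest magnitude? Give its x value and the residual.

x=20: ŷ = 2.2 + 0.1·20 = 4.2; r = 6.2 − 4.2 = 2
x=25: ŷ = 2.2 + 0.1·25 = 4.7; r = 5.7 − 4.7 = 1
x=30: ŷ = 2.2 + 0.1·30 = 5.2; r = 1.2 − 5.2 = -4
x=35: ŷ = 2.2 + 0.1·35 = 5.7; r = 1.7 − 5.7 = -4
x=40: ŷ = 2.2 + 0.1·40 = 6.2; r = 12.2 − 6.2 = 6
x=45: ŷ = 2.2 + 0.1·45 = 6.7; r = 5.7 − 6.7 = -1
Largest |r| is 6 at x = 40, residual 6.

x = 40, r = 6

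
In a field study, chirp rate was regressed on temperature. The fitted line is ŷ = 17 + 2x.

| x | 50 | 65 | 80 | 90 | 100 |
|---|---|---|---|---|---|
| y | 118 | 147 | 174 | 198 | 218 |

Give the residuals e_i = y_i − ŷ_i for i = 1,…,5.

1, 0, -3, 1, 1

x=50: ŷ = 17 + 2·50 = 117; e = 118 − 117 = 1
x=65: ŷ = 17 + 2·65 = 147; e = 147 − 147 = 0
x=80: ŷ = 17 + 2·80 = 177; e = 174 − 177 = -3
x=90: ŷ = 17 + 2·90 = 197; e = 198 − 197 = 1
x=100: ŷ = 17 + 2·100 = 217; e = 218 − 217 = 1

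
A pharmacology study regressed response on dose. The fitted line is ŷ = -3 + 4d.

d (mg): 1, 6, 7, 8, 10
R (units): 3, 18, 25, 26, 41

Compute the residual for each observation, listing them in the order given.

2, -3, 0, -3, 4

d=1: ŷ = -3 + 4·1 = 1; e = 3 − 1 = 2
d=6: ŷ = -3 + 4·6 = 21; e = 18 − 21 = -3
d=7: ŷ = -3 + 4·7 = 25; e = 25 − 25 = 0
d=8: ŷ = -3 + 4·8 = 29; e = 26 − 29 = -3
d=10: ŷ = -3 + 4·10 = 37; e = 41 − 37 = 4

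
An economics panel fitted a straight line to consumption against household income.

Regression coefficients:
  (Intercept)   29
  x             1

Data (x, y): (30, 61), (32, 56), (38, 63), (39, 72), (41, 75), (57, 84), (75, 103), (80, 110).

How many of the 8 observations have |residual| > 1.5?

6

x=30: ŷ = 29 + 30 = 59; e = 61 − 59 = 2
x=32: ŷ = 29 + 32 = 61; e = 56 − 61 = -5
x=38: ŷ = 29 + 38 = 67; e = 63 − 67 = -4
x=39: ŷ = 29 + 39 = 68; e = 72 − 68 = 4
x=41: ŷ = 29 + 41 = 70; e = 75 − 70 = 5
x=57: ŷ = 29 + 57 = 86; e = 84 − 86 = -2
x=75: ŷ = 29 + 75 = 104; e = 103 − 104 = -1
x=80: ŷ = 29 + 80 = 109; e = 110 − 109 = 1
|e| > 1.5: x=30 (|e|=2), x=32 (|e|=5), x=38 (|e|=4), x=39 (|e|=4), x=41 (|e|=5), x=57 (|e|=2) → 6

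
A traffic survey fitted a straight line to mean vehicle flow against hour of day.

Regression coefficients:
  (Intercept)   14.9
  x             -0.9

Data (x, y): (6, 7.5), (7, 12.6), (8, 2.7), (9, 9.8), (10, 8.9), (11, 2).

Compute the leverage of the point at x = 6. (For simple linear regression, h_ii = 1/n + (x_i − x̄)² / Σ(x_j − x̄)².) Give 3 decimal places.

h = 0.524

x̄ = (6 + 7 + 8 + 9 + 10 + 11)/6 = 8.5
Σ(x − x̄)² = 6.25 + 2.25 + 0.25 + 0.25 + 2.25 + 6.25 = 17.5
h = 1/6 + (-2.5)²/17.5 = 0.166667 + 0.357143 = 0.524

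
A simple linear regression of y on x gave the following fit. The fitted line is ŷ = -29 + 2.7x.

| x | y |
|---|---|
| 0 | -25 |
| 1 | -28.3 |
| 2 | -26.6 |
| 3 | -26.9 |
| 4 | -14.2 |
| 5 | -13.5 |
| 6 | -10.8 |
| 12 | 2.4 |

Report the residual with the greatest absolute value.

x=0: ŷ = -29 + 2.7·0 = -29; r = -25 − (-29) = 4
x=1: ŷ = -29 + 2.7·1 = -26.3; r = -28.3 − (-26.3) = -2
x=2: ŷ = -29 + 2.7·2 = -23.6; r = -26.6 − (-23.6) = -3
x=3: ŷ = -29 + 2.7·3 = -20.9; r = -26.9 − (-20.9) = -6
x=4: ŷ = -29 + 2.7·4 = -18.2; r = -14.2 − (-18.2) = 4
x=5: ŷ = -29 + 2.7·5 = -15.5; r = -13.5 − (-15.5) = 2
x=6: ŷ = -29 + 2.7·6 = -12.8; r = -10.8 − (-12.8) = 2
x=12: ŷ = -29 + 2.7·12 = 3.4; r = 2.4 − 3.4 = -1
Largest |r| is 6 at x = 3, residual -6.

r = -6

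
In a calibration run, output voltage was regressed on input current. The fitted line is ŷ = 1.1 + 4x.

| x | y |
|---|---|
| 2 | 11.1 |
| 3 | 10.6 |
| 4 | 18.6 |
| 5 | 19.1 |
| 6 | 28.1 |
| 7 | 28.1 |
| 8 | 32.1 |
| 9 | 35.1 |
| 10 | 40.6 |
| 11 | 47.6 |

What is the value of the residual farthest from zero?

x=2: ŷ = 1.1 + 4·2 = 9.1; r = 11.1 − 9.1 = 2
x=3: ŷ = 1.1 + 4·3 = 13.1; r = 10.6 − 13.1 = -2.5
x=4: ŷ = 1.1 + 4·4 = 17.1; r = 18.6 − 17.1 = 1.5
x=5: ŷ = 1.1 + 4·5 = 21.1; r = 19.1 − 21.1 = -2
x=6: ŷ = 1.1 + 4·6 = 25.1; r = 28.1 − 25.1 = 3
x=7: ŷ = 1.1 + 4·7 = 29.1; r = 28.1 − 29.1 = -1
x=8: ŷ = 1.1 + 4·8 = 33.1; r = 32.1 − 33.1 = -1
x=9: ŷ = 1.1 + 4·9 = 37.1; r = 35.1 − 37.1 = -2
x=10: ŷ = 1.1 + 4·10 = 41.1; r = 40.6 − 41.1 = -0.5
x=11: ŷ = 1.1 + 4·11 = 45.1; r = 47.6 − 45.1 = 2.5
Largest |r| is 3 at x = 6, residual 3.

r = 3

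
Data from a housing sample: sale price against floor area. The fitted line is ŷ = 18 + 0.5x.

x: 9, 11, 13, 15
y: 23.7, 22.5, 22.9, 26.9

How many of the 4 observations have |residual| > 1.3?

2

x=9: ŷ = 18 + 0.5·9 = 22.5; e = 23.7 − 22.5 = 1.2
x=11: ŷ = 18 + 0.5·11 = 23.5; e = 22.5 − 23.5 = -1
x=13: ŷ = 18 + 0.5·13 = 24.5; e = 22.9 − 24.5 = -1.6
x=15: ŷ = 18 + 0.5·15 = 25.5; e = 26.9 − 25.5 = 1.4
|e| > 1.3: x=13 (|e|=1.6), x=15 (|e|=1.4) → 2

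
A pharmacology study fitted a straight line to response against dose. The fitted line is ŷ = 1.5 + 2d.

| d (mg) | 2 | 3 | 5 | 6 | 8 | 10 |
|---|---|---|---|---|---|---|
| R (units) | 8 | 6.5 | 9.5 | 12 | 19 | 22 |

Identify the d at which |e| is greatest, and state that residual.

d=2: ŷ = 1.5 + 2·2 = 5.5; e = 8 − 5.5 = 2.5
d=3: ŷ = 1.5 + 2·3 = 7.5; e = 6.5 − 7.5 = -1
d=5: ŷ = 1.5 + 2·5 = 11.5; e = 9.5 − 11.5 = -2
d=6: ŷ = 1.5 + 2·6 = 13.5; e = 12 − 13.5 = -1.5
d=8: ŷ = 1.5 + 2·8 = 17.5; e = 19 − 17.5 = 1.5
d=10: ŷ = 1.5 + 2·10 = 21.5; e = 22 − 21.5 = 0.5
Largest |e| is 2.5 at d = 2, residual 2.5.

d = 2, e = 2.5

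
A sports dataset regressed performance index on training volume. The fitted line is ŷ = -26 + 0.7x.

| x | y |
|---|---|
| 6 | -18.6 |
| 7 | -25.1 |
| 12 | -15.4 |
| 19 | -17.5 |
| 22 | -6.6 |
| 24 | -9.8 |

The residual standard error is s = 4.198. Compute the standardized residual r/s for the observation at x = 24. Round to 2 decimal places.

-0.14

ŷ = -26 + 0.7·24 = -9.2
r = -9.8 − (-9.2) = -0.6
r/s = -0.6 / 4.198 = -0.14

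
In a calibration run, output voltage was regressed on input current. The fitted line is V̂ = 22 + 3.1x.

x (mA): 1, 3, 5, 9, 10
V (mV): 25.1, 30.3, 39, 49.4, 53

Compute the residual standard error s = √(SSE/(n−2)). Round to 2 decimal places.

s = 1.08

x=1: V̂ = 22 + 3.1·1 = 25.1; e = 25.1 − 25.1 = 0
x=3: V̂ = 22 + 3.1·3 = 31.3; e = 30.3 − 31.3 = -1
x=5: V̂ = 22 + 3.1·5 = 37.5; e = 39 − 37.5 = 1.5
x=9: V̂ = 22 + 3.1·9 = 49.9; e = 49.4 − 49.9 = -0.5
x=10: V̂ = 22 + 3.1·10 = 53; e = 53 − 53 = 0
SSE = 0 + 1 + 2.25 + 0.25 + 0 = 3.5
s = √(3.5/3) = √1.16667 ≈ 1.08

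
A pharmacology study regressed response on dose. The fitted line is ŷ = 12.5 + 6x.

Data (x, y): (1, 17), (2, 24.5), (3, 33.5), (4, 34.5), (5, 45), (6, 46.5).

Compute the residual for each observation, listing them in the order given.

x=1: ŷ = 12.5 + 6·1 = 18.5; r = 17 − 18.5 = -1.5
x=2: ŷ = 12.5 + 6·2 = 24.5; r = 24.5 − 24.5 = 0
x=3: ŷ = 12.5 + 6·3 = 30.5; r = 33.5 − 30.5 = 3
x=4: ŷ = 12.5 + 6·4 = 36.5; r = 34.5 − 36.5 = -2
x=5: ŷ = 12.5 + 6·5 = 42.5; r = 45 − 42.5 = 2.5
x=6: ŷ = 12.5 + 6·6 = 48.5; r = 46.5 − 48.5 = -2

-1.5, 0, 3, -2, 2.5, -2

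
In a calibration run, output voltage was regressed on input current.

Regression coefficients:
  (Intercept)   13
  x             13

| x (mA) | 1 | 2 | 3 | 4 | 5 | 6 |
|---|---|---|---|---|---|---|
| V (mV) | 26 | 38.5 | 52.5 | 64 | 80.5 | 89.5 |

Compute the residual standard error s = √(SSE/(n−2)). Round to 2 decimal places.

s = 1.58

x=1: V̂ = 13 + 13·1 = 26; e = 26 − 26 = 0
x=2: V̂ = 13 + 13·2 = 39; e = 38.5 − 39 = -0.5
x=3: V̂ = 13 + 13·3 = 52; e = 52.5 − 52 = 0.5
x=4: V̂ = 13 + 13·4 = 65; e = 64 − 65 = -1
x=5: V̂ = 13 + 13·5 = 78; e = 80.5 − 78 = 2.5
x=6: V̂ = 13 + 13·6 = 91; e = 89.5 − 91 = -1.5
SSE = 0 + 0.25 + 0.25 + 1 + 6.25 + 2.25 = 10
s = √(10/4) = √2.5 ≈ 1.58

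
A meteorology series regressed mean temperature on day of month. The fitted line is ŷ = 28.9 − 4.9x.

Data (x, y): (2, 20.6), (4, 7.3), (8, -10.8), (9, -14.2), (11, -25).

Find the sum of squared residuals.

x=2: ŷ = 28.9 − 4.9·2 = 19.1; r = 20.6 − 19.1 = 1.5
x=4: ŷ = 28.9 − 4.9·4 = 9.3; r = 7.3 − 9.3 = -2
x=8: ŷ = 28.9 − 4.9·8 = -10.3; r = -10.8 − (-10.3) = -0.5
x=9: ŷ = 28.9 − 4.9·9 = -15.2; r = -14.2 − (-15.2) = 1
x=11: ŷ = 28.9 − 4.9·11 = -25; r = -25 − (-25) = 0
SSE = 2.25 + 4 + 0.25 + 1 + 0 = 7.5

SSE = 7.5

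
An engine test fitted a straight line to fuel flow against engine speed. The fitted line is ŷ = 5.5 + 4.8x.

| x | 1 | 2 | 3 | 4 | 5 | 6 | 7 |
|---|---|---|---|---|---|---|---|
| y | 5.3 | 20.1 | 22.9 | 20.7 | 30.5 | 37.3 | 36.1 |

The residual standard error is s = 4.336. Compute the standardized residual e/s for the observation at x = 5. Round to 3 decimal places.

0.231

ŷ = 5.5 + 4.8·5 = 29.5
e = 30.5 − 29.5 = 1
e/s = 1 / 4.336 = 0.231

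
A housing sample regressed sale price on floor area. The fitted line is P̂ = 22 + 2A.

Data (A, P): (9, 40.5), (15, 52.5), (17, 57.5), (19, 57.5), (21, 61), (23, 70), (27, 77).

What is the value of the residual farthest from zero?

r = -3

A=9: P̂ = 22 + 2·9 = 40; r = 40.5 − 40 = 0.5
A=15: P̂ = 22 + 2·15 = 52; r = 52.5 − 52 = 0.5
A=17: P̂ = 22 + 2·17 = 56; r = 57.5 − 56 = 1.5
A=19: P̂ = 22 + 2·19 = 60; r = 57.5 − 60 = -2.5
A=21: P̂ = 22 + 2·21 = 64; r = 61 − 64 = -3
A=23: P̂ = 22 + 2·23 = 68; r = 70 − 68 = 2
A=27: P̂ = 22 + 2·27 = 76; r = 77 − 76 = 1
Largest |r| is 3 at A = 21, residual -3.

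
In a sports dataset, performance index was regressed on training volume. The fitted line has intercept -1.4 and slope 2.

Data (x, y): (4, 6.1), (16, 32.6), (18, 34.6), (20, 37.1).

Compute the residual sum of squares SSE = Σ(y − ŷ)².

SSE = 6.5

x=4: ŷ = -1.4 + 2·4 = 6.6; r = 6.1 − 6.6 = -0.5
x=16: ŷ = -1.4 + 2·16 = 30.6; r = 32.6 − 30.6 = 2
x=18: ŷ = -1.4 + 2·18 = 34.6; r = 34.6 − 34.6 = 0
x=20: ŷ = -1.4 + 2·20 = 38.6; r = 37.1 − 38.6 = -1.5
SSE = 0.25 + 4 + 0 + 2.25 = 6.5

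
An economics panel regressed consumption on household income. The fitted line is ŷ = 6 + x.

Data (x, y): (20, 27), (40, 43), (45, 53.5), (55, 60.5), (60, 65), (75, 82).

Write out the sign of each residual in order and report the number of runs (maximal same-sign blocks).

5 runs

x=20: ŷ = 6 + 20 = 26; r = 27 − 26 = 1
x=40: ŷ = 6 + 40 = 46; r = 43 − 46 = -3
x=45: ŷ = 6 + 45 = 51; r = 53.5 − 51 = 2.5
x=55: ŷ = 6 + 55 = 61; r = 60.5 − 61 = -0.5
x=60: ŷ = 6 + 60 = 66; r = 65 − 66 = -1
x=75: ŷ = 6 + 75 = 81; r = 82 − 81 = 1
Signs: + − + − − +
Runs: +×1, −×1, +×1, −×2, +×1 → 5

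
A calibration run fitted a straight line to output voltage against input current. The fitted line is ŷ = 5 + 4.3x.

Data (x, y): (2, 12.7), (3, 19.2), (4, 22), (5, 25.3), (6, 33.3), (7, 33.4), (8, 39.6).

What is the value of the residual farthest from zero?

r = 2.5

x=2: ŷ = 5 + 4.3·2 = 13.6; r = 12.7 − 13.6 = -0.9
x=3: ŷ = 5 + 4.3·3 = 17.9; r = 19.2 − 17.9 = 1.3
x=4: ŷ = 5 + 4.3·4 = 22.2; r = 22 − 22.2 = -0.2
x=5: ŷ = 5 + 4.3·5 = 26.5; r = 25.3 − 26.5 = -1.2
x=6: ŷ = 5 + 4.3·6 = 30.8; r = 33.3 − 30.8 = 2.5
x=7: ŷ = 5 + 4.3·7 = 35.1; r = 33.4 − 35.1 = -1.7
x=8: ŷ = 5 + 4.3·8 = 39.4; r = 39.6 − 39.4 = 0.2
Largest |r| is 2.5 at x = 6, residual 2.5.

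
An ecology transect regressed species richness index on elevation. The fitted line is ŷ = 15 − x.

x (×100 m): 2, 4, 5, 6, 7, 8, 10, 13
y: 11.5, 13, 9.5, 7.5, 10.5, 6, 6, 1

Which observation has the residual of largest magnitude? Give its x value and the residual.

x = 7, e = 2.5

x=2: ŷ = 15 − 2 = 13; e = 11.5 − 13 = -1.5
x=4: ŷ = 15 − 4 = 11; e = 13 − 11 = 2
x=5: ŷ = 15 − 5 = 10; e = 9.5 − 10 = -0.5
x=6: ŷ = 15 − 6 = 9; e = 7.5 − 9 = -1.5
x=7: ŷ = 15 − 7 = 8; e = 10.5 − 8 = 2.5
x=8: ŷ = 15 − 8 = 7; e = 6 − 7 = -1
x=10: ŷ = 15 − 10 = 5; e = 6 − 5 = 1
x=13: ŷ = 15 − 13 = 2; e = 1 − 2 = -1
Largest |e| is 2.5 at x = 7, residual 2.5.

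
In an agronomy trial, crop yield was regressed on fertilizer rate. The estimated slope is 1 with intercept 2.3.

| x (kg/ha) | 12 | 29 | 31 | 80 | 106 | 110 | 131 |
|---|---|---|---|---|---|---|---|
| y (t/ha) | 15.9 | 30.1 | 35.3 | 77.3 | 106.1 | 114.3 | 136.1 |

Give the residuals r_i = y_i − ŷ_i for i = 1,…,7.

x=12: ŷ = 2.3 + 12 = 14.3; r = 15.9 − 14.3 = 1.6
x=29: ŷ = 2.3 + 29 = 31.3; r = 30.1 − 31.3 = -1.2
x=31: ŷ = 2.3 + 31 = 33.3; r = 35.3 − 33.3 = 2
x=80: ŷ = 2.3 + 80 = 82.3; r = 77.3 − 82.3 = -5
x=106: ŷ = 2.3 + 106 = 108.3; r = 106.1 − 108.3 = -2.2
x=110: ŷ = 2.3 + 110 = 112.3; r = 114.3 − 112.3 = 2
x=131: ŷ = 2.3 + 131 = 133.3; r = 136.1 − 133.3 = 2.8

1.6, -1.2, 2, -5, -2.2, 2, 2.8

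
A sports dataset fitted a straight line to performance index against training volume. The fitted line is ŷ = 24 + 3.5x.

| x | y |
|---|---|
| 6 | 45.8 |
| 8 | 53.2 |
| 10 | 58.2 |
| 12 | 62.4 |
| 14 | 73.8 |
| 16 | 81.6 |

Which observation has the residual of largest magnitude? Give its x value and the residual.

x=6: ŷ = 24 + 3.5·6 = 45; r = 45.8 − 45 = 0.8
x=8: ŷ = 24 + 3.5·8 = 52; r = 53.2 − 52 = 1.2
x=10: ŷ = 24 + 3.5·10 = 59; r = 58.2 − 59 = -0.8
x=12: ŷ = 24 + 3.5·12 = 66; r = 62.4 − 66 = -3.6
x=14: ŷ = 24 + 3.5·14 = 73; r = 73.8 − 73 = 0.8
x=16: ŷ = 24 + 3.5·16 = 80; r = 81.6 − 80 = 1.6
Largest |r| is 3.6 at x = 12, residual -3.6.

x = 12, r = -3.6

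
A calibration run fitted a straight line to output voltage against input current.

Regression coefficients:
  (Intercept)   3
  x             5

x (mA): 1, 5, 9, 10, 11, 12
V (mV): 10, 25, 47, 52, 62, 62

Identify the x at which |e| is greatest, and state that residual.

x = 11, e = 4

x=1: ŷ = 3 + 5·1 = 8; e = 10 − 8 = 2
x=5: ŷ = 3 + 5·5 = 28; e = 25 − 28 = -3
x=9: ŷ = 3 + 5·9 = 48; e = 47 − 48 = -1
x=10: ŷ = 3 + 5·10 = 53; e = 52 − 53 = -1
x=11: ŷ = 3 + 5·11 = 58; e = 62 − 58 = 4
x=12: ŷ = 3 + 5·12 = 63; e = 62 − 63 = -1
Largest |e| is 4 at x = 11, residual 4.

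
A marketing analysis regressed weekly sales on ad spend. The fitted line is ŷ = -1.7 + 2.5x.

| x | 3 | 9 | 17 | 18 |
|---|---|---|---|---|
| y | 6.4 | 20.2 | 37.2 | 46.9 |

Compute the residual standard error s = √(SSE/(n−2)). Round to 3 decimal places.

s = 3.650

x=3: ŷ = -1.7 + 2.5·3 = 5.8; e = 6.4 − 5.8 = 0.6
x=9: ŷ = -1.7 + 2.5·9 = 20.8; e = 20.2 − 20.8 = -0.6
x=17: ŷ = -1.7 + 2.5·17 = 40.8; e = 37.2 − 40.8 = -3.6
x=18: ŷ = -1.7 + 2.5·18 = 43.3; e = 46.9 − 43.3 = 3.6
SSE = 0.36 + 0.36 + 12.96 + 12.96 = 26.64
s = √(26.64/2) = √13.32 ≈ 3.650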